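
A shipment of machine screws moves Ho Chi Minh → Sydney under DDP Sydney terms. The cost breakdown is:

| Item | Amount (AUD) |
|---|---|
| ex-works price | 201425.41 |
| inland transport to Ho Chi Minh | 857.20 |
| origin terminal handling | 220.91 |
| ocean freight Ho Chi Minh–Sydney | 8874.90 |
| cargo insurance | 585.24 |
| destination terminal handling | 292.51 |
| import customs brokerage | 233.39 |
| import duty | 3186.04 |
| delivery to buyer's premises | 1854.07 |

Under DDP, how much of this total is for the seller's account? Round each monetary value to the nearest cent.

Seller's account: AUD 217529.67

DDP: the seller bears all costs including import duty.
Seller's account: goods 201425.41 + inland to port 857.20 + origin terminal 220.91 + freight 8874.90 + insurance 585.24 + destination terminal 292.51 + brokerage 233.39 + duty 3186.04 + delivery 1854.07 = 217529.67
Buyer's account: 0.00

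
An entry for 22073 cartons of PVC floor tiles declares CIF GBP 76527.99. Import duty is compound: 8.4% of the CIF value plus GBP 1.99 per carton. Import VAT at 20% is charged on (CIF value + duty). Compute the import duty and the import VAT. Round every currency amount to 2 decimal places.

Import duty: GBP 50353.62; import VAT: GBP 25376.32

Ad valorem component: 76527.99 × 8.4% = 6428.35
Specific component: 22073 × 1.99 = 43925.27
Import duty = 6428.35 + 43925.27 = 50353.62
VAT base = CIF + duty = 76527.99 + 50353.62 = 126881.61
Import VAT = 126881.61 × 20% = 25376.32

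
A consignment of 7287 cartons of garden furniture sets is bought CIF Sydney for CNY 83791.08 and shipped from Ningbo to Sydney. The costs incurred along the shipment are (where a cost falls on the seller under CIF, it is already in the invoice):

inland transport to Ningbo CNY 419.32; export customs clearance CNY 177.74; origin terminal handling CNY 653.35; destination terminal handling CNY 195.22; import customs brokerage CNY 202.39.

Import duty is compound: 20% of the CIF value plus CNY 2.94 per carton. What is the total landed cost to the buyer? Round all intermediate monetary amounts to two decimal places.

Total landed cost: CNY 122370.69

CIF: the seller pays costs through ocean freight and marine insurance to the destination port.
Already in the invoice (seller's account under CIF): inland to port, export clearance, origin terminal — exclude.
The CIF price already equals the CIF value: 83791.08
Ad valorem component: 83791.08 × 20% = 16758.22
Specific component: 7287 × 2.94 = 21423.78
Import duty = 16758.22 + 21423.78 = 38182.00
Buyer bears: destination terminal 195.22 + brokerage 202.39 + duty 38182.00 = 38579.61
Landed cost = invoice 83791.08 + 38579.61 = 122370.69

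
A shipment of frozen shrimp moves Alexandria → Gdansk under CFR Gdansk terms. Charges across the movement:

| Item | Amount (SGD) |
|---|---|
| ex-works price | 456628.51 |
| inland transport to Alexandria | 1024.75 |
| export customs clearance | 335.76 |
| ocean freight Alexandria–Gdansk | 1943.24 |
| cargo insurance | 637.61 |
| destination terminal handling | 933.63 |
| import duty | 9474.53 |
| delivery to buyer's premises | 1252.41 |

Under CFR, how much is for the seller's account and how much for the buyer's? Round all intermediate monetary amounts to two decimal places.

Seller: SGD 459932.26; buyer: SGD 12298.18

CFR: the seller pays costs through ocean freight to the destination port, but not insurance.
Seller's account: goods 456628.51 + inland to port 1024.75 + export clearance 335.76 + freight 1943.24 = 459932.26
Buyer's account: insurance 637.61 + destination terminal 933.63 + duty 9474.53 + delivery 1252.41 = 12298.18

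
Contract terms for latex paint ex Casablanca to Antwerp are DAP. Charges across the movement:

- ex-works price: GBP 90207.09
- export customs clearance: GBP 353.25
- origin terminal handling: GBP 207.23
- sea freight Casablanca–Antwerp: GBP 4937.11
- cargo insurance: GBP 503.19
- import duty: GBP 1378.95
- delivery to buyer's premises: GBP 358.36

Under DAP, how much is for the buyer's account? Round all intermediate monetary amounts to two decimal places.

Buyer's account: GBP 1378.95

DAP: the seller bears all costs to the named destination except import duty and clearance.
Seller's account: goods 90207.09 + export clearance 353.25 + origin terminal 207.23 + freight 4937.11 + insurance 503.19 + delivery 358.36 = 96566.23
Buyer's account: duty 1378.95 = 1378.95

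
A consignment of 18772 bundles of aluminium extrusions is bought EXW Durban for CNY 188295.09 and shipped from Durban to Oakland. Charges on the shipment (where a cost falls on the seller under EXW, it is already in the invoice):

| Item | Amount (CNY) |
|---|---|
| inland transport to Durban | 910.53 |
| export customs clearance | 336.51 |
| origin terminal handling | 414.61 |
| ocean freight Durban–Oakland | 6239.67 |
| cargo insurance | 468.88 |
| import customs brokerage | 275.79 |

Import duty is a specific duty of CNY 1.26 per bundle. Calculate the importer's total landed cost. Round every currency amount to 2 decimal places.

Total landed cost: CNY 220593.80

EXW: the seller makes goods available at their premises; the buyer bears all onward costs.
CIF value = EXW price + inland to port + export clearance + origin terminal + freight + insurance = 188295.09 + 910.53 + 336.51 + 414.61 + 6239.67 + 468.88 = 196665.29
Import duty = 18772 × 1.26 = 23652.72
Buyer bears: inland to port 910.53 + export clearance 336.51 + origin terminal 414.61 + freight 6239.67 + insurance 468.88 + brokerage 275.79 + duty 23652.72 = 32298.71
Landed cost = invoice 188295.09 + 32298.71 = 220593.80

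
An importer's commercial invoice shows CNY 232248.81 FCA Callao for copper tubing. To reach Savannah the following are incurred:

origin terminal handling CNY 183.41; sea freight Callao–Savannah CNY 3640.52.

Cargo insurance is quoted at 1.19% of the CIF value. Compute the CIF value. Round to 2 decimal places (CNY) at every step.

CIF value: CNY 238915.84

Let C be the CIF value. C = FCA price + pre-shipment costs + freight + 1.19% × C
C − 1.19% × C = 232248.81 + 183.41 + 3640.52
0.9881 × C = 236072.74
C = 236072.74 / 0.9881 = 238915.84
Insurance premium = 1.19% × 238915.84 = 2843.10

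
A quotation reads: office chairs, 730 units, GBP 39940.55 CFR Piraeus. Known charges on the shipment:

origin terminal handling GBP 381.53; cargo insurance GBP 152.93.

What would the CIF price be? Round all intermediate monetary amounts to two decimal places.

Not relevant to the conversion: origin terminal — on the seller under both CFR and CIF; already in the CFR price and stays in the CIF price.
From CFR to CIF, the seller additionally bears: insurance.
CIF price = 39940.55 + 152.93 = 40093.48

CIF price: GBP 40093.48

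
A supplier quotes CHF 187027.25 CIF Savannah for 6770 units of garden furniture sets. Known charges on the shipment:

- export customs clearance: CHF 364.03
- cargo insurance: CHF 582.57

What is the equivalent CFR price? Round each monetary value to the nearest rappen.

Not relevant to the conversion: export clearance — on the seller under both CIF and CFR; already in the CIF price and stays in the CFR price.
From CIF to CFR, the seller no longer bears: insurance.
CFR price = 187027.25 − 582.57 = 186444.68

CFR price: CHF 186444.68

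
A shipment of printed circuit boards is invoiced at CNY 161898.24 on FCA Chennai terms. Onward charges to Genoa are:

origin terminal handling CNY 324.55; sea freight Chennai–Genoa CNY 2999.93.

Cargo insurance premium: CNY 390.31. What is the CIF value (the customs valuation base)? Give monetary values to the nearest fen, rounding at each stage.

CIF = FCA price + pre-shipment costs + freight + insurance
CIF = 161898.24 + 324.55 + 2999.93 + 390.31 = 165613.03

CIF value: CNY 165613.03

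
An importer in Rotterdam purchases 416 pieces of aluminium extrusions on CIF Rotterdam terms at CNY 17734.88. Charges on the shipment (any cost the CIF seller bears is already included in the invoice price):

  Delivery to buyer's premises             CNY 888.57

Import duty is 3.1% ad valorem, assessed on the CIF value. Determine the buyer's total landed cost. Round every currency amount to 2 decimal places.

Total landed cost: CNY 19173.23

CIF: the seller pays costs through ocean freight and marine insurance to the destination port.
The CIF price already equals the CIF value: 17734.88
Import duty = 17734.88 × 3.1% = 549.78
Buyer bears: delivery 888.57 + duty 549.78 = 1438.35
Landed cost = invoice 17734.88 + 1438.35 = 19173.23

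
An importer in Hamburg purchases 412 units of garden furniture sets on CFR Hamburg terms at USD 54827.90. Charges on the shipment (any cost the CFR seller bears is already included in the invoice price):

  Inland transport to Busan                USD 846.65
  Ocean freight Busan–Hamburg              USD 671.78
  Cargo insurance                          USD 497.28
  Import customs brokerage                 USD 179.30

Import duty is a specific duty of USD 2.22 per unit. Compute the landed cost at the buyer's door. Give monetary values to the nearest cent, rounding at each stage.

CFR: the seller pays costs through ocean freight to the destination port, but not insurance.
Already in the invoice (seller's account under CFR): inland to port, freight — exclude.
CIF value = CFR price + insurance = 54827.90 + 497.28 = 55325.18
Import duty = 412 × 2.22 = 914.64
Buyer bears: insurance 497.28 + brokerage 179.30 + duty 914.64 = 1591.22
Landed cost = invoice 54827.90 + 1591.22 = 56419.12

Total landed cost: USD 56419.12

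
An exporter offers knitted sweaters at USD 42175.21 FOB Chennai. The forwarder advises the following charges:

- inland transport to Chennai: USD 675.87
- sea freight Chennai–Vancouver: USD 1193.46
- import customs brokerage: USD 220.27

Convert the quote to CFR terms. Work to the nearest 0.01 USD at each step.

CFR price: USD 43368.67

Not relevant to the conversion: inland to port — on the seller under both FOB and CFR; already in the FOB price and stays in the CFR price. brokerage — on the buyer under both terms; not part of either seller's price.
From FOB to CFR, the seller additionally bears: freight.
CFR price = 42175.21 + 1193.46 = 43368.67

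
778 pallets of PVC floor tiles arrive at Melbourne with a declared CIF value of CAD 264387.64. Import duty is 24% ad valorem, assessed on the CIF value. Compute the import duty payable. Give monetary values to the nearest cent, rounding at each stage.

Import duty = 264387.64 × 24% = 63453.03

Import duty: CAD 63453.03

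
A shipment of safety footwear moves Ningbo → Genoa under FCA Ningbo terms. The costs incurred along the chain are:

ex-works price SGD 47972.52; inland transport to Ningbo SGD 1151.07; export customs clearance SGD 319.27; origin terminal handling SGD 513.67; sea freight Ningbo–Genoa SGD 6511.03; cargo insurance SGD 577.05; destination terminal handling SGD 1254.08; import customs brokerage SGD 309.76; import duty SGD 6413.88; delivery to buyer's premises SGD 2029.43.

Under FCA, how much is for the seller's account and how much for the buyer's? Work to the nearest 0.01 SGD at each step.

FCA: the seller delivers export-cleared goods to the carrier; the buyer bears costs from that point.
Seller's account: goods 47972.52 + inland to port 1151.07 + export clearance 319.27 = 49442.86
Buyer's account: origin terminal 513.67 + freight 6511.03 + insurance 577.05 + destination terminal 1254.08 + brokerage 309.76 + duty 6413.88 + delivery 2029.43 = 17608.90

Seller: SGD 49442.86; buyer: SGD 17608.90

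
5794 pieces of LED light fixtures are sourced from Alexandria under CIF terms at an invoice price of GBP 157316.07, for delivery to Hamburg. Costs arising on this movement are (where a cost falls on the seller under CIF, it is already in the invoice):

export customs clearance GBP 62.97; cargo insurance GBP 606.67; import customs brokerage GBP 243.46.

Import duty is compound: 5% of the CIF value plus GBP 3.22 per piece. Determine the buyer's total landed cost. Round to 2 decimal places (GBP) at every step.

Total landed cost: GBP 184082.01

CIF: the seller pays costs through ocean freight and marine insurance to the destination port.
Already in the invoice (seller's account under CIF): export clearance, insurance — exclude.
The CIF price already equals the CIF value: 157316.07
Ad valorem component: 157316.07 × 5% = 7865.80
Specific component: 5794 × 3.22 = 18656.68
Import duty = 7865.80 + 18656.68 = 26522.48
Buyer bears: brokerage 243.46 + duty 26522.48 = 26765.94
Landed cost = invoice 157316.07 + 26765.94 = 184082.01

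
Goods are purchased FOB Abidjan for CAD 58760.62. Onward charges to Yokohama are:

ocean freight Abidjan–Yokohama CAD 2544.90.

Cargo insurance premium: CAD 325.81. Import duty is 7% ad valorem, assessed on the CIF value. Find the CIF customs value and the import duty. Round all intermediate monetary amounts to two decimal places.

CIF value: CAD 61631.33; import duty: CAD 4314.19

CIF = FOB price + freight + insurance
CIF = 58760.62 + 2544.90 + 325.81 = 61631.33
Import duty = 61631.33 × 7% = 4314.19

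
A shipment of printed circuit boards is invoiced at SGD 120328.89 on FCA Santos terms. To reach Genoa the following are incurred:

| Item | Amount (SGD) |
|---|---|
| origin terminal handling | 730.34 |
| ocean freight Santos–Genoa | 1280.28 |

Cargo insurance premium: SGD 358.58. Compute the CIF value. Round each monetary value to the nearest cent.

CIF value: SGD 122698.09

CIF = FCA price + pre-shipment costs + freight + insurance
CIF = 120328.89 + 730.34 + 1280.28 + 358.58 = 122698.09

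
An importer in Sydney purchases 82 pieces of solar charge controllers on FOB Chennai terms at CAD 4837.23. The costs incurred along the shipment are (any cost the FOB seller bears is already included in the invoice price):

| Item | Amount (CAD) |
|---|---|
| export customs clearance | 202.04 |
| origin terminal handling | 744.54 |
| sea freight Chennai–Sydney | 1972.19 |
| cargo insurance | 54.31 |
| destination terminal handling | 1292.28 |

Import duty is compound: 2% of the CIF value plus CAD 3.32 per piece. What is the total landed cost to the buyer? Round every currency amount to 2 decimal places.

FOB: the seller bears costs until goods are on board at the origin port; the buyer bears freight, insurance and all costs thereafter.
Already in the invoice (seller's account under FOB): export clearance, origin terminal — exclude.
CIF value = FOB price + freight + insurance = 4837.23 + 1972.19 + 54.31 = 6863.73
Ad valorem component: 6863.73 × 2% = 137.27
Specific component: 82 × 3.32 = 272.24
Import duty = 137.27 + 272.24 = 409.51
Buyer bears: freight 1972.19 + insurance 54.31 + destination terminal 1292.28 + duty 409.51 = 3728.29
Landed cost = invoice 4837.23 + 3728.29 = 8565.52

Total landed cost: CAD 8565.52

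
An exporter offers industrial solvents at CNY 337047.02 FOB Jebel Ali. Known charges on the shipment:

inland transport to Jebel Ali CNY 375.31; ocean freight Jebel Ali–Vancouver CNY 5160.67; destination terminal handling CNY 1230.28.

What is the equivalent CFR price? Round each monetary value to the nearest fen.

CFR price: CNY 342207.69

Not relevant to the conversion: inland to port — on the seller under both FOB and CFR; already in the FOB price and stays in the CFR price. destination terminal — on the buyer under both terms; not part of either seller's price.
From FOB to CFR, the seller additionally bears: freight.
CFR price = 337047.02 + 5160.67 = 342207.69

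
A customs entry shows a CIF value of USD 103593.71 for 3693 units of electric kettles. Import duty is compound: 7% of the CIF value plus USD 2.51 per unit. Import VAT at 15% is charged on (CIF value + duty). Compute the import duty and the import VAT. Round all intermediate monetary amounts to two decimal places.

Import duty: USD 16520.99; import VAT: USD 18017.21

Ad valorem component: 103593.71 × 7% = 7251.56
Specific component: 3693 × 2.51 = 9269.43
Import duty = 7251.56 + 9269.43 = 16520.99
VAT base = CIF + duty = 103593.71 + 16520.99 = 120114.70
Import VAT = 120114.70 × 15% = 18017.21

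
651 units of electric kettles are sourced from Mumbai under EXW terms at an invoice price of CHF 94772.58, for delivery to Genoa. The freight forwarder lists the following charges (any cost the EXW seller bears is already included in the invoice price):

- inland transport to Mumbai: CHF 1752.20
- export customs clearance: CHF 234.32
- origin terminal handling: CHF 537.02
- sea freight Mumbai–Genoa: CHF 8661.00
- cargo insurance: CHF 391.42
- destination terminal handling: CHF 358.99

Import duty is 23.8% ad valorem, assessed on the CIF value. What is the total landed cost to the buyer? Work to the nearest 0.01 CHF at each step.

EXW: the seller makes goods available at their premises; the buyer bears all onward costs.
CIF value = EXW price + inland to port + export clearance + origin terminal + freight + insurance = 94772.58 + 1752.20 + 234.32 + 537.02 + 8661.00 + 391.42 = 106348.54
Import duty = 106348.54 × 23.8% = 25310.95
Buyer bears: inland to port 1752.20 + export clearance 234.32 + origin terminal 537.02 + freight 8661.00 + insurance 391.42 + destination terminal 358.99 + duty 25310.95 = 37245.90
Landed cost = invoice 94772.58 + 37245.90 = 132018.48

Total landed cost: CHF 132018.48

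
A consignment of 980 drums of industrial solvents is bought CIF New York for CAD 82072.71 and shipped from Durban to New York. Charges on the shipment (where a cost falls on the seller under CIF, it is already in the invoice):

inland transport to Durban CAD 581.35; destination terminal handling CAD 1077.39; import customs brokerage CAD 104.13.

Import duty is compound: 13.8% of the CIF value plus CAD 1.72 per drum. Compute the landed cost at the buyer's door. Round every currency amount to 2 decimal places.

Total landed cost: CAD 96265.86

CIF: the seller pays costs through ocean freight and marine insurance to the destination port.
Already in the invoice (seller's account under CIF): inland to port — exclude.
The CIF price already equals the CIF value: 82072.71
Ad valorem component: 82072.71 × 13.8% = 11326.03
Specific component: 980 × 1.72 = 1685.60
Import duty = 11326.03 + 1685.60 = 13011.63
Buyer bears: destination terminal 1077.39 + brokerage 104.13 + duty 13011.63 = 14193.15
Landed cost = invoice 82072.71 + 14193.15 = 96265.86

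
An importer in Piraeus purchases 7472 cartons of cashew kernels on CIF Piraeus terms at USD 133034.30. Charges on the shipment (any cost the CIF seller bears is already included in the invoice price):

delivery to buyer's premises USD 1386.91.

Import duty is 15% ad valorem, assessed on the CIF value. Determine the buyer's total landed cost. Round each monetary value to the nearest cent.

Total landed cost: USD 154376.36

CIF: the seller pays costs through ocean freight and marine insurance to the destination port.
The CIF price already equals the CIF value: 133034.30
Import duty = 133034.30 × 15% = 19955.15
Buyer bears: delivery 1386.91 + duty 19955.15 = 21342.06
Landed cost = invoice 133034.30 + 21342.06 = 154376.36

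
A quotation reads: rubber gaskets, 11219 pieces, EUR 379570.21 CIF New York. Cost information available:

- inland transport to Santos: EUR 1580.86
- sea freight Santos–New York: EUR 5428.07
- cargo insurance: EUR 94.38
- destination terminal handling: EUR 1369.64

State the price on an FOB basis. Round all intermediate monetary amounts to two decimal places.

Not relevant to the conversion: inland to port — on the seller under both CIF and FOB; already in the CIF price and stays in the FOB price. destination terminal — on the buyer under both terms; not part of either seller's price.
From CIF to FOB, the seller no longer bears: freight, insurance.
FOB price = 379570.21 − 5428.07 − 94.38 = 374047.76

FOB price: EUR 374047.76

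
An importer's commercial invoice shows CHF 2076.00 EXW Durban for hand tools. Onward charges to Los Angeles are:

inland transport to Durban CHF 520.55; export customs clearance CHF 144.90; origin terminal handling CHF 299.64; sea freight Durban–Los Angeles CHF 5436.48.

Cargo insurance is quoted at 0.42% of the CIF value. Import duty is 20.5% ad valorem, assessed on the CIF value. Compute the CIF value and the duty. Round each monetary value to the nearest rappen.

CIF value: CHF 8513.33; import duty: CHF 1745.23

Let C be the CIF value. C = EXW price + pre-shipment costs + freight + 0.42% × C
C − 0.42% × C = 2076.00 + 520.55 + 144.90 + 299.64 + 5436.48
0.9958 × C = 8477.57
C = 8477.57 / 0.9958 = 8513.33
Insurance premium = 0.42% × 8513.33 = 35.76
Import duty = 8513.33 × 20.5% = 1745.23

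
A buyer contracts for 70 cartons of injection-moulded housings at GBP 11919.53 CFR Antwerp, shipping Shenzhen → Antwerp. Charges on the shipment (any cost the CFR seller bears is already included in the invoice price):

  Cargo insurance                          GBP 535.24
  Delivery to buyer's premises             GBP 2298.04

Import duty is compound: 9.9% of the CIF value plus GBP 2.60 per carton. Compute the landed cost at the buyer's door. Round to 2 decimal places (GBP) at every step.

CFR: the seller pays costs through ocean freight to the destination port, but not insurance.
CIF value = CFR price + insurance = 11919.53 + 535.24 = 12454.77
Ad valorem component: 12454.77 × 9.9% = 1233.02
Specific component: 70 × 2.60 = 182.00
Import duty = 1233.02 + 182.00 = 1415.02
Buyer bears: insurance 535.24 + delivery 2298.04 + duty 1415.02 = 4248.30
Landed cost = invoice 11919.53 + 4248.30 = 16167.83

Total landed cost: GBP 16167.83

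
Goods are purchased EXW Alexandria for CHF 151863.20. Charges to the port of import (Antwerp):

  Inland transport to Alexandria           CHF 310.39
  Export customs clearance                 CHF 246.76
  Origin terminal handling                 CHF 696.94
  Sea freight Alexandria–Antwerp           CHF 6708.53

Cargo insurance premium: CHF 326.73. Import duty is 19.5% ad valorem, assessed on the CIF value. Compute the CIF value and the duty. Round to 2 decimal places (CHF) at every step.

CIF = EXW price + pre-shipment costs + freight + insurance
CIF = 151863.20 + 310.39 + 246.76 + 696.94 + 6708.53 + 326.73 = 160152.55
Import duty = 160152.55 × 19.5% = 31229.75

CIF value: CHF 160152.55; import duty: CHF 31229.75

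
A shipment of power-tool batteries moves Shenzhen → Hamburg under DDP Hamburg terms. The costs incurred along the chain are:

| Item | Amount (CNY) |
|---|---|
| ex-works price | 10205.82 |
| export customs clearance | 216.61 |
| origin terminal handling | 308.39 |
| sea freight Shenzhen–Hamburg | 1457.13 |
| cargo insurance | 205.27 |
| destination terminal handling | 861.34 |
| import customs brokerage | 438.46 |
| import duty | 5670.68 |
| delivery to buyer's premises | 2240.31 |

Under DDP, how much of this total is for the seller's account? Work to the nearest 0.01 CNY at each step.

DDP: the seller bears all costs including import duty.
Seller's account: goods 10205.82 + export clearance 216.61 + origin terminal 308.39 + freight 1457.13 + insurance 205.27 + destination terminal 861.34 + brokerage 438.46 + duty 5670.68 + delivery 2240.31 = 21604.01
Buyer's account: 0.00

Seller's account: CNY 21604.01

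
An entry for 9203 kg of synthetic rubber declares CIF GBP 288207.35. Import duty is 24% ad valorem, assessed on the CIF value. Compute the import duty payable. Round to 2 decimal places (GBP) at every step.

Import duty = 288207.35 × 24% = 69169.76

Import duty: GBP 69169.76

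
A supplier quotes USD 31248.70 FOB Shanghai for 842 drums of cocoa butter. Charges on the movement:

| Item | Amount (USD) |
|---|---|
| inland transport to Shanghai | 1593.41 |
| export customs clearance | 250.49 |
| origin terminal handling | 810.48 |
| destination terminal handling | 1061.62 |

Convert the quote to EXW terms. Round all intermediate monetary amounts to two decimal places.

Not relevant to the conversion: destination terminal — on the buyer under both terms; not part of either seller's price.
From FOB to EXW, the seller no longer bears: inland to port, export clearance, origin terminal.
EXW price = 31248.70 − 1593.41 − 250.49 − 810.48 = 28594.32

EXW price: USD 28594.32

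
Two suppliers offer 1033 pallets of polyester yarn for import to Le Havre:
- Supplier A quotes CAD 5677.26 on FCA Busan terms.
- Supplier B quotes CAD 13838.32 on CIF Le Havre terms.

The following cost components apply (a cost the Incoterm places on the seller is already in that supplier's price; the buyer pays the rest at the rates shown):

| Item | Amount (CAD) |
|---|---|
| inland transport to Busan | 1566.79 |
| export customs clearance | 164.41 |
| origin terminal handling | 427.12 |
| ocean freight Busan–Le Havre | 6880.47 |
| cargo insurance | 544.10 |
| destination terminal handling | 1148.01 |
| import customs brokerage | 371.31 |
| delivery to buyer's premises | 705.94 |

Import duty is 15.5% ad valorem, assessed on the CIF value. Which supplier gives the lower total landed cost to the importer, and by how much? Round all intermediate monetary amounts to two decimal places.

Supplier A is cheaper by CAD 357.32

Supplier A (FCA):
CIF value = FCA price + origin terminal + freight + insurance = 5677.26 + 427.12 + 6880.47 + 544.10 = 13528.95
Import duty = 13528.95 × 15.5% = 2096.99
Buyer bears (A): 427.12 + 6880.47 + 544.10 + 1148.01 + 371.31 + 705.94 = 10076.95
Landed cost (A) = invoice 5677.26 + 10076.95 + duty 2096.99 = 17851.20
Supplier B (CIF):
The CIF price already equals the CIF value: 13838.32
Import duty = 13838.32 × 15.5% = 2144.94
Buyer bears (B): 1148.01 + 371.31 + 705.94 = 2225.26
Landed cost (B) = invoice 13838.32 + 2225.26 + duty 2144.94 = 18208.52
Difference = |17851.20 − 18208.52| = 357.32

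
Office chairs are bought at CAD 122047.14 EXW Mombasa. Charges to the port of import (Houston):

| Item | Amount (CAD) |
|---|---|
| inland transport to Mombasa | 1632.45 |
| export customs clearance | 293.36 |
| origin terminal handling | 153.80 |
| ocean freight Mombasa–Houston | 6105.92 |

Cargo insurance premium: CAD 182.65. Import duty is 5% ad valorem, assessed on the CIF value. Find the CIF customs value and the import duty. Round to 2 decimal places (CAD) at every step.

CIF = EXW price + pre-shipment costs + freight + insurance
CIF = 122047.14 + 1632.45 + 293.36 + 153.80 + 6105.92 + 182.65 = 130415.32
Import duty = 130415.32 × 5% = 6520.77

CIF value: CAD 130415.32; import duty: CAD 6520.77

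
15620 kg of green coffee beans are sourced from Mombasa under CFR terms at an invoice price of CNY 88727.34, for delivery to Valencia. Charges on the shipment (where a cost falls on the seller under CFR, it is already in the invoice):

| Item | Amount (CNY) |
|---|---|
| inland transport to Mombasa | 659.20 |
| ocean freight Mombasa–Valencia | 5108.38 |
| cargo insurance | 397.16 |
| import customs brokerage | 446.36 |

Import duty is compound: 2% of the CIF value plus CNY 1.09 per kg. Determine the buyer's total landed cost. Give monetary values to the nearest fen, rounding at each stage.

Total landed cost: CNY 108379.15

CFR: the seller pays costs through ocean freight to the destination port, but not insurance.
Already in the invoice (seller's account under CFR): inland to port, freight — exclude.
CIF value = CFR price + insurance = 88727.34 + 397.16 = 89124.50
Ad valorem component: 89124.50 × 2% = 1782.49
Specific component: 15620 × 1.09 = 17025.80
Import duty = 1782.49 + 17025.80 = 18808.29
Buyer bears: insurance 397.16 + brokerage 446.36 + duty 18808.29 = 19651.81
Landed cost = invoice 88727.34 + 19651.81 = 108379.15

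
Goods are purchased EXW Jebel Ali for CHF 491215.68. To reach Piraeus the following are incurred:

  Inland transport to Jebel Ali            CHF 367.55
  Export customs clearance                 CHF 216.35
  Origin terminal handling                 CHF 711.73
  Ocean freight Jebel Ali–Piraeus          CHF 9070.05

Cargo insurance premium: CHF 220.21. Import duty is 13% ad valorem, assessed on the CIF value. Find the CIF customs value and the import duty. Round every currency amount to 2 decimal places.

CIF value: CHF 501801.57; import duty: CHF 65234.20

CIF = EXW price + pre-shipment costs + freight + insurance
CIF = 491215.68 + 367.55 + 216.35 + 711.73 + 9070.05 + 220.21 = 501801.57
Import duty = 501801.57 × 13% = 65234.20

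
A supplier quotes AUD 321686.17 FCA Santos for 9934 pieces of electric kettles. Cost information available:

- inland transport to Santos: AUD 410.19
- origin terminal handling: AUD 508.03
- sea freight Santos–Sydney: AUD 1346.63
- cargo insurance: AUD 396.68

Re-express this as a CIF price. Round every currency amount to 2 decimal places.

Not relevant to the conversion: inland to port — on the seller under both FCA and CIF; already in the FCA price and stays in the CIF price.
From FCA to CIF, the seller additionally bears: origin terminal, freight, insurance.
CIF price = 321686.17 + 508.03 + 1346.63 + 396.68 = 323937.51

CIF price: AUD 323937.51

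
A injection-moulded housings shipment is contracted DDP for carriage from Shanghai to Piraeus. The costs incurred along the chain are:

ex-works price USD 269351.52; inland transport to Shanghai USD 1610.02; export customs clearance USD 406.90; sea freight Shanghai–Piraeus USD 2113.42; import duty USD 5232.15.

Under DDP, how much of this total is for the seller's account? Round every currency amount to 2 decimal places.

Seller's account: USD 278714.01

DDP: the seller bears all costs including import duty.
Seller's account: goods 269351.52 + inland to port 1610.02 + export clearance 406.90 + freight 2113.42 + duty 5232.15 = 278714.01
Buyer's account: 0.00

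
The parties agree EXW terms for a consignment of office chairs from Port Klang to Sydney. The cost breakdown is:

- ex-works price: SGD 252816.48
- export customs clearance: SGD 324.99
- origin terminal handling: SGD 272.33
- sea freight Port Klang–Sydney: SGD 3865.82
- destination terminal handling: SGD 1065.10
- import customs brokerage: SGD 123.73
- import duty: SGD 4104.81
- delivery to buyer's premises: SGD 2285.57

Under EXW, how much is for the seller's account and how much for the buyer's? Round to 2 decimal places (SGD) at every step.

Seller: SGD 252816.48; buyer: SGD 12042.35

EXW: the seller makes goods available at their premises; the buyer bears all onward costs.
Seller's account: goods 252816.48 = 252816.48
Buyer's account: export clearance 324.99 + origin terminal 272.33 + freight 3865.82 + destination terminal 1065.10 + brokerage 123.73 + duty 4104.81 + delivery 2285.57 = 12042.35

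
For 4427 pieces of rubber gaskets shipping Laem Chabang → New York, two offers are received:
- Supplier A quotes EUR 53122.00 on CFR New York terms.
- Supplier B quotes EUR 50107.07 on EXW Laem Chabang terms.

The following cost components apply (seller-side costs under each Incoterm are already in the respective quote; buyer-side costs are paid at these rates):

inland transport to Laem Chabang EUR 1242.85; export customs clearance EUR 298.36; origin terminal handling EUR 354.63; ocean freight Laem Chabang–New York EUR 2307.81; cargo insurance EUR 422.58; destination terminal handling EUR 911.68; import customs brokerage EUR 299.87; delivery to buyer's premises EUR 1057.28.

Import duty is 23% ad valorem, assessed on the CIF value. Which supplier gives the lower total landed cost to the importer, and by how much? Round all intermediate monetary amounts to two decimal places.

Supplier A (CFR):
CIF value = CFR price + insurance = 53122.00 + 422.58 = 53544.58
Import duty = 53544.58 × 23% = 12315.25
Buyer bears (A): 422.58 + 911.68 + 299.87 + 1057.28 = 2691.41
Landed cost (A) = invoice 53122.00 + 2691.41 + duty 12315.25 = 68128.66
Supplier B (EXW):
CIF value = EXW price + inland to port + export clearance + origin terminal + freight + insurance = 50107.07 + 1242.85 + 298.36 + 354.63 + 2307.81 + 422.58 = 54733.30
Import duty = 54733.30 × 23% = 12588.66
Buyer bears (B): 1242.85 + 298.36 + 354.63 + 2307.81 + 422.58 + 911.68 + 299.87 + 1057.28 = 6895.06
Landed cost (B) = invoice 50107.07 + 6895.06 + duty 12588.66 = 69590.79
Difference = |68128.66 − 69590.79| = 1462.13

Supplier A is cheaper by EUR 1462.13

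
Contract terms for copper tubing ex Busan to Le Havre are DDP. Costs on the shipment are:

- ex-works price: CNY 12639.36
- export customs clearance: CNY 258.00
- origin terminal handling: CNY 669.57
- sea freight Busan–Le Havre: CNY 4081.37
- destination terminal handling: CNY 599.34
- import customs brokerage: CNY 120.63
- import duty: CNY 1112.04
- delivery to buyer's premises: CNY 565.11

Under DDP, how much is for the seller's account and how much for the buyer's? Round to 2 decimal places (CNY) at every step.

DDP: the seller bears all costs including import duty.
Seller's account: goods 12639.36 + export clearance 258.00 + origin terminal 669.57 + freight 4081.37 + destination terminal 599.34 + brokerage 120.63 + duty 1112.04 + delivery 565.11 = 20045.42
Buyer's account: 0.00

Seller: CNY 20045.42; buyer: CNY 0.00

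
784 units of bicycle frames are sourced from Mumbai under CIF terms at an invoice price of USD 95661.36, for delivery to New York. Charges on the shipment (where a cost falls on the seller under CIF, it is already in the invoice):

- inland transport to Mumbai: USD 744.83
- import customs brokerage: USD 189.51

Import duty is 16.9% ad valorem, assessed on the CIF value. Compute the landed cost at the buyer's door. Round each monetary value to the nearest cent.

Total landed cost: USD 112017.64

CIF: the seller pays costs through ocean freight and marine insurance to the destination port.
Already in the invoice (seller's account under CIF): inland to port — exclude.
The CIF price already equals the CIF value: 95661.36
Import duty = 95661.36 × 16.9% = 16166.77
Buyer bears: brokerage 189.51 + duty 16166.77 = 16356.28
Landed cost = invoice 95661.36 + 16356.28 = 112017.64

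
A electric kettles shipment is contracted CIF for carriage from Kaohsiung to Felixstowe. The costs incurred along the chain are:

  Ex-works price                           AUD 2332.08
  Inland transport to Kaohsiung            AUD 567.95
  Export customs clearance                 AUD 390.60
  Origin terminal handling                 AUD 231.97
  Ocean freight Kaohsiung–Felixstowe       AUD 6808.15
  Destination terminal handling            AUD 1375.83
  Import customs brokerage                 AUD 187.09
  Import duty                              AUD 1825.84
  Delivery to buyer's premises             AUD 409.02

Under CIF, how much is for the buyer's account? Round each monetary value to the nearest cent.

Buyer's account: AUD 3797.78

CIF: the seller pays costs through ocean freight and marine insurance to the destination port.
Seller's account: goods 2332.08 + inland to port 567.95 + export clearance 390.60 + origin terminal 231.97 + freight 6808.15 = 10330.75
Buyer's account: destination terminal 1375.83 + brokerage 187.09 + duty 1825.84 + delivery 409.02 = 3797.78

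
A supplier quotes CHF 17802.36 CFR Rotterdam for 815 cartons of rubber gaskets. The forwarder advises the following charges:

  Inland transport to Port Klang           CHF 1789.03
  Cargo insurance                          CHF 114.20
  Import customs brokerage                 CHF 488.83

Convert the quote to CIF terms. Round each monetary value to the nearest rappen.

CIF price: CHF 17916.56

Not relevant to the conversion: inland to port — on the seller under both CFR and CIF; already in the CFR price and stays in the CIF price. brokerage — on the buyer under both terms; not part of either seller's price.
From CFR to CIF, the seller additionally bears: insurance.
CIF price = 17802.36 + 114.20 = 17916.56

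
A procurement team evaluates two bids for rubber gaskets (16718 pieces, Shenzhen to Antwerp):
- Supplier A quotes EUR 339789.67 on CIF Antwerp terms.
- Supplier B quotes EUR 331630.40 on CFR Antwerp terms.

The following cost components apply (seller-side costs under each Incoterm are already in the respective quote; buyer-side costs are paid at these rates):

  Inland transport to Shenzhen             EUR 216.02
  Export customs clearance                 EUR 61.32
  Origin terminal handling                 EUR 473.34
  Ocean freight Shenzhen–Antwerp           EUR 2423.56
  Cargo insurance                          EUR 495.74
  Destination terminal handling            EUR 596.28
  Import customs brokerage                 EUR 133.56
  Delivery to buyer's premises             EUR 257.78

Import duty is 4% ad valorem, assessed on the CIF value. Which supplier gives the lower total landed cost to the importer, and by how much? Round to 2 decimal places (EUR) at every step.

Supplier B is cheaper by EUR 7970.07

Supplier A (CIF):
The CIF price already equals the CIF value: 339789.67
Import duty = 339789.67 × 4% = 13591.59
Buyer bears (A): 596.28 + 133.56 + 257.78 = 987.62
Landed cost (A) = invoice 339789.67 + 987.62 + duty 13591.59 = 354368.88
Supplier B (CFR):
CIF value = CFR price + insurance = 331630.40 + 495.74 = 332126.14
Import duty = 332126.14 × 4% = 13285.05
Buyer bears (B): 495.74 + 596.28 + 133.56 + 257.78 = 1483.36
Landed cost (B) = invoice 331630.40 + 1483.36 + duty 13285.05 = 346398.81
Difference = |354368.88 − 346398.81| = 7970.07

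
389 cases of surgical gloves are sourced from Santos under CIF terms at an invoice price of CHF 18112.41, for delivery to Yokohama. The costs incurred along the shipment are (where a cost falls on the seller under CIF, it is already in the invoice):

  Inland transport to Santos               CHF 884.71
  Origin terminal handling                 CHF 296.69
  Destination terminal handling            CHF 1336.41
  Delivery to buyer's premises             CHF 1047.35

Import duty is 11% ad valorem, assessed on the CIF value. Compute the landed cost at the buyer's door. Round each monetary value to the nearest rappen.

CIF: the seller pays costs through ocean freight and marine insurance to the destination port.
Already in the invoice (seller's account under CIF): inland to port, origin terminal — exclude.
The CIF price already equals the CIF value: 18112.41
Import duty = 18112.41 × 11% = 1992.37
Buyer bears: destination terminal 1336.41 + delivery 1047.35 + duty 1992.37 = 4376.13
Landed cost = invoice 18112.41 + 4376.13 = 22488.54

Total landed cost: CHF 22488.54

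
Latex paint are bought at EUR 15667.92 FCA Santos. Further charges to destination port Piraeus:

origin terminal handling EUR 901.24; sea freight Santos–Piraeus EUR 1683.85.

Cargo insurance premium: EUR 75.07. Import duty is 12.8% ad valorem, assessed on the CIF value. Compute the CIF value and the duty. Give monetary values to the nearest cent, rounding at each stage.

CIF = FCA price + pre-shipment costs + freight + insurance
CIF = 15667.92 + 901.24 + 1683.85 + 75.07 = 18328.08
Import duty = 18328.08 × 12.8% = 2345.99

CIF value: EUR 18328.08; import duty: EUR 2345.99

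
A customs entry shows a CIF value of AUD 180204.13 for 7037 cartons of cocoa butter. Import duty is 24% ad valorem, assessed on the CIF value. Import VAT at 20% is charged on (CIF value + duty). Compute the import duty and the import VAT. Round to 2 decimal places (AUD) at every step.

Import duty: AUD 43248.99; import VAT: AUD 44690.62

Import duty = 180204.13 × 24% = 43248.99
VAT base = CIF + duty = 180204.13 + 43248.99 = 223453.12
Import VAT = 223453.12 × 20% = 44690.62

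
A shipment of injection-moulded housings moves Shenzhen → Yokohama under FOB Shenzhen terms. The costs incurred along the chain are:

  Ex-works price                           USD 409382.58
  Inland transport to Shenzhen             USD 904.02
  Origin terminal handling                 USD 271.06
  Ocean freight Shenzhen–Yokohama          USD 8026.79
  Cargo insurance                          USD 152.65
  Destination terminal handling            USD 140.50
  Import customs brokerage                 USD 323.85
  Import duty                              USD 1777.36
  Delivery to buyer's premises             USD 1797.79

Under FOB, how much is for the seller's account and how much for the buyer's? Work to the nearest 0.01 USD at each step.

FOB: the seller bears costs until goods are on board at the origin port; the buyer bears freight, insurance and all costs thereafter.
Seller's account: goods 409382.58 + inland to port 904.02 + origin terminal 271.06 = 410557.66
Buyer's account: freight 8026.79 + insurance 152.65 + destination terminal 140.50 + brokerage 323.85 + duty 1777.36 + delivery 1797.79 = 12218.94

Seller: USD 410557.66; buyer: USD 12218.94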